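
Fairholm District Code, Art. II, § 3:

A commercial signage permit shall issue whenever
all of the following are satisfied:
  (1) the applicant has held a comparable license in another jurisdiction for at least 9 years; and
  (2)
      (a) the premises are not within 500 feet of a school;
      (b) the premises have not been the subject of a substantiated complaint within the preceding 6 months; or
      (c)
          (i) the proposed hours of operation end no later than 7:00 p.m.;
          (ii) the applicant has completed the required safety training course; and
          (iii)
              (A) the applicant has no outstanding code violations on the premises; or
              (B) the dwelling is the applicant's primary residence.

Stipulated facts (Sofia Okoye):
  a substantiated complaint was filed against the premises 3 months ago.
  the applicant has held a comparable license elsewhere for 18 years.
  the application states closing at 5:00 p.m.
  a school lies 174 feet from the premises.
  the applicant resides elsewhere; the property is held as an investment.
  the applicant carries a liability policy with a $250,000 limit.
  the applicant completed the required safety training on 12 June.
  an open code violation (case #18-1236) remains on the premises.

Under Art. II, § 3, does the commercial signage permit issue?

(1) prior license ≥ 9 yr — met.
(a) ≥500 ft from school — not met.
(b) no complaint in 6 mo. — not satisfied.
(i) closes by 7 p.m. — satisfied.
(ii) safety training — holds.
(A) no code violations — not satisfied.
(B) primary residence — not satisfied.
(iii) = F OR F = false.
(c): T AND T AND F → false.
(2): F OR F OR F → false.
So Overall is not satisfied (T AND F).

No — denied.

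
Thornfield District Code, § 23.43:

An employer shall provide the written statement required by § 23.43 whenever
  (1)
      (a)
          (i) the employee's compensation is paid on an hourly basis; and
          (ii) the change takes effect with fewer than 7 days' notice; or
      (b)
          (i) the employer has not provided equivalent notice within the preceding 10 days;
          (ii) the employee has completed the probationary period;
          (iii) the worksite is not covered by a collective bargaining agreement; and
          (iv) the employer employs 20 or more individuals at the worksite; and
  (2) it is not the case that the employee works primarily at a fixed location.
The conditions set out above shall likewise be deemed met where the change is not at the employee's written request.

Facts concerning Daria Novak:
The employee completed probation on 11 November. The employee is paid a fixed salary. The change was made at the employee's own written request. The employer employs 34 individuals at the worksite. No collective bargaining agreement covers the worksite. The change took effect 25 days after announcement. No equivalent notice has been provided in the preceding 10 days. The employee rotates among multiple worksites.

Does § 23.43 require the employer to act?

Yes — required.

(i) hourly-paid — not met.
(ii) < 7 days' notice — not met.
So (a) is not satisfied (F AND F).
(i) no recent notice — holds.
(ii) past probation — holds.
(iii) no CBA — holds.
(iv) ≥ 20 at site — satisfied.
So (b) is satisfied (T AND T AND T AND T).
(1): F OR T → true.
(2) not (fixed location) — holds.
So Overall is satisfied (T AND T).
Exception (not employee-requested) — not satisfied.
Result: main true OR exception false → true.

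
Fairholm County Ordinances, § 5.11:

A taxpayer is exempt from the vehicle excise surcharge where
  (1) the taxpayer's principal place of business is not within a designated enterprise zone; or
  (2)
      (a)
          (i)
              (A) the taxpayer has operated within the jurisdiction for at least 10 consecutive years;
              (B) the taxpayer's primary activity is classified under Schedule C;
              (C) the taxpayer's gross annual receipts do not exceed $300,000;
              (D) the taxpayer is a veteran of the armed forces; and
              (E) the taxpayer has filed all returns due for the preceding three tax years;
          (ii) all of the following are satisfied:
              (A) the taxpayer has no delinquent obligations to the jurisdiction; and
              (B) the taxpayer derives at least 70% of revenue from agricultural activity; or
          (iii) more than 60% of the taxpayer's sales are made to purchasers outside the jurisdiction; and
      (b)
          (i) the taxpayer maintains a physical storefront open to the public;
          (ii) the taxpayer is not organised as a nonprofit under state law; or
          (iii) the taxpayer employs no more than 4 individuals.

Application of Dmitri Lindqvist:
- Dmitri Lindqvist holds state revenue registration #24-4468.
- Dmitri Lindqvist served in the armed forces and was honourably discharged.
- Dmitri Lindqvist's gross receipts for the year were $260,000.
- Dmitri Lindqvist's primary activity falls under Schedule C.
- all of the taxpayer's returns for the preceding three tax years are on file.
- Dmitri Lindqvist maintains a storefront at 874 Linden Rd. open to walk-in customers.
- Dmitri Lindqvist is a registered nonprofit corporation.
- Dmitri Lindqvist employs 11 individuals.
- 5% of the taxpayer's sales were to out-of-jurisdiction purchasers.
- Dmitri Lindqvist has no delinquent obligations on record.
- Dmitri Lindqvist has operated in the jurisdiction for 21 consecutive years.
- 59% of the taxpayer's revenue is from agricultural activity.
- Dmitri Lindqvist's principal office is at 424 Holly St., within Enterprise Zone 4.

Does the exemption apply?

(1) not (in enterprise zone) — not satisfied.
(A) ≥ 10 yrs in jurisdiction — met.
(B) Schedule C activity — holds.
(C) receipts ≤ $300,000 — met.
(D) veteran — satisfied.
(E) returns current — holds.
(i) = T AND T AND T AND T AND T = true.
(A) no delinquency — holds.
(B) ≥70% agricultural — fails.
(ii) = T AND F = false.
(iii) >60% out-of-jur. sales — not met.
(a) = T OR F OR F = true.
(i) has storefront — holds.
(ii) not (nonprofit) — not met.
(iii) ≤ 4 employees — not met.
(b): T OR F OR F → true.
(2) = T AND T = true.
Overall: F OR T → true.

Yes — exempt.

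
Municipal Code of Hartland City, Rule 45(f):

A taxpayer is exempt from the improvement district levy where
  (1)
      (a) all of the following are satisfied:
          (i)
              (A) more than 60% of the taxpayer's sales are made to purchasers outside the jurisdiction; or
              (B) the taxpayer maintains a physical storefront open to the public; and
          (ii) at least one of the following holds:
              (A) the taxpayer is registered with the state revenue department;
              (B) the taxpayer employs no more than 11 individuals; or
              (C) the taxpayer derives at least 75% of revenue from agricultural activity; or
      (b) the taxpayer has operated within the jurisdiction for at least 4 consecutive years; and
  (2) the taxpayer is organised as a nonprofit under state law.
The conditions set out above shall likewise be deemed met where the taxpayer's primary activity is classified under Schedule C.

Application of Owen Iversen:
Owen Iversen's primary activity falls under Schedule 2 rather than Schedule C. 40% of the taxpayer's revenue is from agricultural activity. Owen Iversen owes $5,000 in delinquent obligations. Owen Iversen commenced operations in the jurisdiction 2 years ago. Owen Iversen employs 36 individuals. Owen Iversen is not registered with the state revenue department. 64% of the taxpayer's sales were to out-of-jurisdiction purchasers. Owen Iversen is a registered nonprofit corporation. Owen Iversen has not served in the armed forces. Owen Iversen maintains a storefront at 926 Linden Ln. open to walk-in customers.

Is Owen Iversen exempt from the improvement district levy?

No — not exempt.

(A) >60% out-of-jur. sales — satisfied.
(B) has storefront — holds.
So (i) is satisfied (T OR T).
(A) state-registered — fails.
(B) ≤ 11 employees — not met.
(C) ≥75% agricultural — fails.
(ii): F OR F OR F → false.
So (a) is not satisfied (T AND F).
(b) ≥ 4 yrs in jurisdiction — not met.
(1): F OR F → false.
(2) nonprofit — met.
Overall: F AND T → false.
Exception (Schedule C activity) — not satisfied.
Result: main false OR exception false → false.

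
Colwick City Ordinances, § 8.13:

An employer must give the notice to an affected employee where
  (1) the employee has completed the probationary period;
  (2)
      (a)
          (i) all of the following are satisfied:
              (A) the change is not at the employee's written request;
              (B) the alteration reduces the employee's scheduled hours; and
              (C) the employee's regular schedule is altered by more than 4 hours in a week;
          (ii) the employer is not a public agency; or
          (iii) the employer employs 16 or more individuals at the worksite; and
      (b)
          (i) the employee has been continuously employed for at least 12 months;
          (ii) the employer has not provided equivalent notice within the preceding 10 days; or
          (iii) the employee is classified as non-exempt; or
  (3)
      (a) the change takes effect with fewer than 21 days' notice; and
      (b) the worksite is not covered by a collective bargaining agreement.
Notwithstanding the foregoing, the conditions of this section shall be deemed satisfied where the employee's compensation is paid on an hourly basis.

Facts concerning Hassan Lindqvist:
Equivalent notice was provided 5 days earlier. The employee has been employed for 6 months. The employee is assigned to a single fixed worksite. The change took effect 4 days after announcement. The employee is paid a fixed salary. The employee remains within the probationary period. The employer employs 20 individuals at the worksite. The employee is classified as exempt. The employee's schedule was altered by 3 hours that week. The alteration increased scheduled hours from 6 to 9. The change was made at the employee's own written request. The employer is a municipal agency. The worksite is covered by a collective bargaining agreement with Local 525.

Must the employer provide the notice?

(1) past probation — not met.
(A) not employee-requested — fails.
(B) hours reduced — not satisfied.
(C) schedule shift > 4h — not satisfied.
(i) = F AND F AND F = false.
(ii) not (public agency) — fails.
(iii) ≥ 16 at site — holds.
So (a) is satisfied (F OR F OR T).
(i) tenure ≥ 12 mo. — not satisfied.
(ii) no recent notice — not satisfied.
(iii) non-exempt — not met.
So (b) is not satisfied (F OR F OR F).
(2): T AND F → false.
(a) < 21 days' notice — holds.
(b) no CBA — not met.
(3): T AND F → false.
So Overall is not satisfied (F OR F OR F).
Exception (hourly-paid) — not satisfied.
Result: main false OR exception false → false.

No — not required.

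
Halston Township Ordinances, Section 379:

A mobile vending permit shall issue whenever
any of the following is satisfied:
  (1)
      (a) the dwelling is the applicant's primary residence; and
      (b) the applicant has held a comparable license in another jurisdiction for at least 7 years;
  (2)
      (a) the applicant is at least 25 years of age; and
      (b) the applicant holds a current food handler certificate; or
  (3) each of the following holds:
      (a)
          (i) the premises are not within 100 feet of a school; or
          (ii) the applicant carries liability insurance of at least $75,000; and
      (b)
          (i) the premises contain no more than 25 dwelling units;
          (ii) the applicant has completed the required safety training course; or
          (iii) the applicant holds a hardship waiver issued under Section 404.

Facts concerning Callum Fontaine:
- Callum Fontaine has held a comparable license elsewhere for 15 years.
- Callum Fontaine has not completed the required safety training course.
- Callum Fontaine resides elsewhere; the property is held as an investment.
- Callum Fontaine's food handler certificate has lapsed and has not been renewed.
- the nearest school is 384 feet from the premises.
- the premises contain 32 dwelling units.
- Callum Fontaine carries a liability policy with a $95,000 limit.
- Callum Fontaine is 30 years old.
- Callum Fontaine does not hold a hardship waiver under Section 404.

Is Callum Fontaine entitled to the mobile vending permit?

No — denied.

(a) primary residence — not satisfied.
(b) prior license ≥ 7 yr — satisfied.
(1) = F AND T = false.
(a) age ≥ 25 — holds.
(b) food handler cert. — fails.
(2): T AND F → false.
(i) ≥100 ft from school — satisfied.
(ii) insurance ≥ $75,000 — holds.
(a): T OR T → true.
(i) ≤ 25 units — not satisfied.
(ii) safety training — not met.
(iii) hardship waiver — not satisfied.
So (b) is not satisfied (F OR F OR F).
(3) = T AND F = false.
So Overall is not satisfied (F OR F OR F).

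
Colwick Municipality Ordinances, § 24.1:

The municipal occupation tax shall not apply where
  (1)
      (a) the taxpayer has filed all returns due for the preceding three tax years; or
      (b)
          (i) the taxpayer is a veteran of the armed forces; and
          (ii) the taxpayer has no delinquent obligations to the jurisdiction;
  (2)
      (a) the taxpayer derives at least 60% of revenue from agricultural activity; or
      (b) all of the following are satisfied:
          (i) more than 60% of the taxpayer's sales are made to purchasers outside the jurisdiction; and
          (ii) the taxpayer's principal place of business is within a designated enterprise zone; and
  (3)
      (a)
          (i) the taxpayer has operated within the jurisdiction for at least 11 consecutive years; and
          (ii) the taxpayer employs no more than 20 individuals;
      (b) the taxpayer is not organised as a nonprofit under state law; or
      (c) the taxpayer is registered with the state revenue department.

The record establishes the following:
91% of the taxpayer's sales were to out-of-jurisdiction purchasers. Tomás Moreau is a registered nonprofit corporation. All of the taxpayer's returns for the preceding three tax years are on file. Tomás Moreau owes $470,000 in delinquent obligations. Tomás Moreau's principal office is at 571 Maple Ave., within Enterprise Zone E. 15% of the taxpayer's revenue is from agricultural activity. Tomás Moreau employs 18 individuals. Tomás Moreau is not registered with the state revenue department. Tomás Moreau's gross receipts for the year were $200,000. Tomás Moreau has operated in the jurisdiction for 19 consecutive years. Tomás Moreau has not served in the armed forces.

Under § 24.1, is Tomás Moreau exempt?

(a) returns current — satisfied.
(i) veteran — not satisfied.
(ii) no delinquency — not satisfied.
(b) = F AND F = false.
So (1) is satisfied (T OR F).
(a) ≥60% agricultural — not met.
(i) >60% out-of-jur. sales — met.
(ii) in enterprise zone — holds.
(b): T AND T → true.
So (2) is satisfied (F OR T).
(i) ≥ 11 yrs in jurisdiction — satisfied.
(ii) ≤ 20 employees — met.
(a): T AND T → true.
(b) not (nonprofit) — fails.
(c) state-registered — not met.
(3) = T OR F OR F = true.
So Overall is satisfied (T AND T AND T).

Yes — exempt.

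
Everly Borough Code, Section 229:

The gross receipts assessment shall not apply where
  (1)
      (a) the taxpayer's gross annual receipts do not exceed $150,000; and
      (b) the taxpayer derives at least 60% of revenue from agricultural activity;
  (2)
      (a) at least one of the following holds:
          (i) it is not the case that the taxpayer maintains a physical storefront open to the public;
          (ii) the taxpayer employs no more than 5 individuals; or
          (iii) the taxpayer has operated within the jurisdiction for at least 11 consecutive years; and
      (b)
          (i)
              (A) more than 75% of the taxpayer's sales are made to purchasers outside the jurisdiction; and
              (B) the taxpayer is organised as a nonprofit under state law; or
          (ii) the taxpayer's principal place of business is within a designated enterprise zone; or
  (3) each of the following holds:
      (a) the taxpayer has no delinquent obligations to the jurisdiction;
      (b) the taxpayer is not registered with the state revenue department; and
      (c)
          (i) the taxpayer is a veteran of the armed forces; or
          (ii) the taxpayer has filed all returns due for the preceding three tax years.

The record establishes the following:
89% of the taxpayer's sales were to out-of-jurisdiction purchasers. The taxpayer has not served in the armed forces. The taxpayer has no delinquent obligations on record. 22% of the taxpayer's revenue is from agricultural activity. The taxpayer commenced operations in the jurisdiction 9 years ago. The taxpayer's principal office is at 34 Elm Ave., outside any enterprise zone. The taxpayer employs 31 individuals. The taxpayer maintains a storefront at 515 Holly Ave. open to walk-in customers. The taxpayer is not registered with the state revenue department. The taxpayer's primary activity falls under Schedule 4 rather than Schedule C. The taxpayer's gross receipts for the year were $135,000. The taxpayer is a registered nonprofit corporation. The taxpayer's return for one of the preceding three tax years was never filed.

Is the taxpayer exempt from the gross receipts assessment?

(a) receipts ≤ $150,000 — met.
(b) ≥60% agricultural — not met.
So (1) is not satisfied (T AND F).
(i) not (has storefront) — fails.
(ii) ≤ 5 employees — fails.
(iii) ≥ 11 yrs in jurisdiction — not satisfied.
(a) = F OR F OR F = false.
(A) >75% out-of-jur. sales — met.
(B) nonprofit — holds.
So (i) is satisfied (T AND T).
(ii) in enterprise zone — not met.
(b) = T OR F = true.
(2) = F AND T = false.
(a) no delinquency — met.
(b) not (state-registered) — satisfied.
(i) veteran — not satisfied.
(ii) returns current — not satisfied.
(c) = F OR F = false.
(3) = T AND T AND F = false.
Overall = F OR F OR F = false.

No — not exempt.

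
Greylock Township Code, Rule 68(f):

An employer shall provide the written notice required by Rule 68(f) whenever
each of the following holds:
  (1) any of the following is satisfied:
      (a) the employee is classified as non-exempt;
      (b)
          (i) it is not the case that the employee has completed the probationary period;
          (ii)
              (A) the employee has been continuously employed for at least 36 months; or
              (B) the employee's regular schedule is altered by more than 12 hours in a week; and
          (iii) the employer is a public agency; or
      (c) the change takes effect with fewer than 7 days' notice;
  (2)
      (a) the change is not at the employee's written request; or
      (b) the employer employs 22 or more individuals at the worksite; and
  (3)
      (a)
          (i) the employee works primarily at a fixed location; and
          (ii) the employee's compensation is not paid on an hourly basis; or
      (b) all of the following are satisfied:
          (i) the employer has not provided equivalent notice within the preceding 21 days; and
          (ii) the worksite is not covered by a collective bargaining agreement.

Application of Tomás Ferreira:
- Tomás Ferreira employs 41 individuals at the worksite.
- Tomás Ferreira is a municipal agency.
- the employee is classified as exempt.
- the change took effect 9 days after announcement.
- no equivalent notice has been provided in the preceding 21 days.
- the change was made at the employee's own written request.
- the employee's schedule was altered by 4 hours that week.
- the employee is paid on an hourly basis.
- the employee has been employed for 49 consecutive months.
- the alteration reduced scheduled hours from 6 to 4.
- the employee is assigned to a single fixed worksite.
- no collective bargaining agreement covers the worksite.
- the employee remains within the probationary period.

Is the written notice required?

(a) non-exempt — fails.
(i) not (past probation) — satisfied.
(A) tenure ≥ 36 mo. — holds.
(B) schedule shift > 12h — fails.
(ii) = T OR F = true.
(iii) public agency — met.
(b) = T AND T AND T = true.
(c) < 7 days' notice — fails.
(1) = F OR T OR F = true.
(a) not employee-requested — not satisfied.
(b) ≥ 22 at site — holds.
(2): F OR T → true.
(i) fixed location — satisfied.
(ii) not (hourly-paid) — not satisfied.
(a): T AND F → false.
(i) no recent notice — satisfied.
(ii) no CBA — satisfied.
So (b) is satisfied (T AND T).
So (3) is satisfied (F OR T).
So Overall is satisfied (T AND T AND T).

Yes — required.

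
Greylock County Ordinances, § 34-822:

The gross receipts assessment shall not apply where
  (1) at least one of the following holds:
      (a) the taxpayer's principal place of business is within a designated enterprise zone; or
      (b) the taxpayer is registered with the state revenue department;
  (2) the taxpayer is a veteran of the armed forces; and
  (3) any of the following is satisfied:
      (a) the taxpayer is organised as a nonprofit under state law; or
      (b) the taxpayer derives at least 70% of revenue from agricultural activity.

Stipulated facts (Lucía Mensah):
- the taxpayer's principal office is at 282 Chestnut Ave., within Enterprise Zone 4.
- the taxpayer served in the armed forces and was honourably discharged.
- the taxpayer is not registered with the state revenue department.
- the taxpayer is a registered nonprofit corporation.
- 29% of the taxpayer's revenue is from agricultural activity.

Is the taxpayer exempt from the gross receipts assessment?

Yes — exempt.

(a) in enterprise zone — satisfied.
(b) state-registered — not met.
So (1) is satisfied (T OR F).
(2) veteran — holds.
(a) nonprofit — met.
(b) ≥70% agricultural — not satisfied.
(3): T OR F → true.
Overall = T AND T AND T = true.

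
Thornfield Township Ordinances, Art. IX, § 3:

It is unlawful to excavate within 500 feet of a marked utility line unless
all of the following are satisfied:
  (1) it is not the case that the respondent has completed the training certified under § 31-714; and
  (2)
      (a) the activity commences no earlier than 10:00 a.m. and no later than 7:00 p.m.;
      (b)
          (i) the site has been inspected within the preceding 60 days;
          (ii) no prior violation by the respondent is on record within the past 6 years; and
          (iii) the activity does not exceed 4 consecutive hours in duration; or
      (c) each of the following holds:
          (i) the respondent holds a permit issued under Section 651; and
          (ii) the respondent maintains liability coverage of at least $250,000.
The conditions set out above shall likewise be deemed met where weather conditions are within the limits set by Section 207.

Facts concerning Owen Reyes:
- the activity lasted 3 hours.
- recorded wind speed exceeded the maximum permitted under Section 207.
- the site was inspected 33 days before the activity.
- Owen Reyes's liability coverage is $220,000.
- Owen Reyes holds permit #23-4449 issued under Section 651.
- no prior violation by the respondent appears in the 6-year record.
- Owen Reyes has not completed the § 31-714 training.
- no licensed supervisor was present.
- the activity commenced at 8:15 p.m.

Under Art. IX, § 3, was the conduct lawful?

Yes — lawful.

(1) not (training certified) — satisfied.
(a) start within hours — fails.
(i) site inspected — met.
(ii) no prior violation — holds.
(iii) ≤ 4 hrs duration — satisfied.
(b) = T AND T AND T = true.
(i) holds permit — met.
(ii) coverage ≥ $250,000 — not met.
So (c) is not satisfied (T AND F).
(2) = F OR T OR F = true.
Overall = T AND T = true.
Exception (weather ok) — not satisfied.
Result: main true OR exception false → true.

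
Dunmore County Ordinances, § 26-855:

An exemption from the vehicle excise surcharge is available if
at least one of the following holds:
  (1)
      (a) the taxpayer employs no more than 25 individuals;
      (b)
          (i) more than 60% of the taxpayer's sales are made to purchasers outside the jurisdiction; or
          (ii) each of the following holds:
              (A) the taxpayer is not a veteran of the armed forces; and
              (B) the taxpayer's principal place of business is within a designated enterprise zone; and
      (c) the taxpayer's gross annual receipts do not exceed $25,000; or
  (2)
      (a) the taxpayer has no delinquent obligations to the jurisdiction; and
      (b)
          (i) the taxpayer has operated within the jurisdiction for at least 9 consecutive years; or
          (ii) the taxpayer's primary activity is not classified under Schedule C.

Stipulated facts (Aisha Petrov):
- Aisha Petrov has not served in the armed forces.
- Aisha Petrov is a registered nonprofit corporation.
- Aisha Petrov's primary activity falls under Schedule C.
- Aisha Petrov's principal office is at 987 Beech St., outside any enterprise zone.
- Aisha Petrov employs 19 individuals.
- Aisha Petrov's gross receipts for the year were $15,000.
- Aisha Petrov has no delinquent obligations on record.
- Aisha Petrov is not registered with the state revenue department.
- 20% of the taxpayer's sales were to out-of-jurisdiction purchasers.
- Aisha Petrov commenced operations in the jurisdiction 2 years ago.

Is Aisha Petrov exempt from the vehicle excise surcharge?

No — not exempt.

(a) ≤ 25 employees — holds.
(i) >60% out-of-jur. sales — not met.
(A) not (veteran) — holds.
(B) in enterprise zone — not satisfied.
(ii) = T AND F = false.
(b) = F OR F = false.
(c) receipts ≤ $25,000 — holds.
(1) = T AND F AND T = false.
(a) no delinquency — holds.
(i) ≥ 9 yrs in jurisdiction — fails.
(ii) not (Schedule C activity) — not met.
(b): F OR F → false.
(2): T AND F → false.
Overall: F OR F → false.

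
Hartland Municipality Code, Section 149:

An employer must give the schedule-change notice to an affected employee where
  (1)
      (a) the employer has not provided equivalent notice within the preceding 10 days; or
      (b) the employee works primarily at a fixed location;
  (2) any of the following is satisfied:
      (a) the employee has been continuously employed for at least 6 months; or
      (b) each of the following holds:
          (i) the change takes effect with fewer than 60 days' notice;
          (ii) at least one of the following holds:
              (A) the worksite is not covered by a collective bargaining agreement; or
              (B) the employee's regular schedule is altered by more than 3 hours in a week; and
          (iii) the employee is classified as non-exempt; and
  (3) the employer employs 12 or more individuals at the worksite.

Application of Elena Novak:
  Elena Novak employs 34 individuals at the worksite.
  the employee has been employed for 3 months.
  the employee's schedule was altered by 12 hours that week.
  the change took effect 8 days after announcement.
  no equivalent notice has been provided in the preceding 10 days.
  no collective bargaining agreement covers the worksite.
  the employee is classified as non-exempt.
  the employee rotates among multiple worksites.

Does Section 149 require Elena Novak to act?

Yes — required.

(a) no recent notice — satisfied.
(b) fixed location — not satisfied.
(1): T OR F → true.
(a) tenure ≥ 6 mo. — not satisfied.
(i) < 60 days' notice — satisfied.
(A) no CBA — holds.
(B) schedule shift > 3h — satisfied.
So (ii) is satisfied (T OR T).
(iii) non-exempt — met.
(b): T AND T AND T → true.
So (2) is satisfied (F OR T).
(3) ≥ 12 at site — met.
So Overall is satisfied (T AND T AND T).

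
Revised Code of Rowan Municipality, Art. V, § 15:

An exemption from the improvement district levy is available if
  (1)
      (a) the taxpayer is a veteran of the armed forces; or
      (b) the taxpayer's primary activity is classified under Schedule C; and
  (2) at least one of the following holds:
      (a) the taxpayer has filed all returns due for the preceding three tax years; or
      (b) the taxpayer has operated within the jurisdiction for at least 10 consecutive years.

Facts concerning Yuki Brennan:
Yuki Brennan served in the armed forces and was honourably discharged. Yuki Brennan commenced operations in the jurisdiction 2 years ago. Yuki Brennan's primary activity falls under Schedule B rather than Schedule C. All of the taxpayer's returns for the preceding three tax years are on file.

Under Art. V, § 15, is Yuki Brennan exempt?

(a) veteran — met.
(b) Schedule C activity — not met.
(1) = T OR F = true.
(a) returns current — holds.
(b) ≥ 10 yrs in jurisdiction — fails.
So (2) is satisfied (T OR F).
So Overall is satisfied (T AND T).

Yes — exempt.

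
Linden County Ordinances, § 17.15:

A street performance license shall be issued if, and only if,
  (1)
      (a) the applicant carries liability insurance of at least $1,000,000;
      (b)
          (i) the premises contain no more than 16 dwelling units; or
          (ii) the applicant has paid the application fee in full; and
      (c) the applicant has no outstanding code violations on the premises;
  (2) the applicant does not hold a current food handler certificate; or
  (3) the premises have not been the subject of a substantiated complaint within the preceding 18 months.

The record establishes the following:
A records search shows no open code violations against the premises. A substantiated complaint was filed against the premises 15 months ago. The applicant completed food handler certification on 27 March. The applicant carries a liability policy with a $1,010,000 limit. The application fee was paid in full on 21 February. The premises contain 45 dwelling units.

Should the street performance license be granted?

(a) insurance ≥ $1,000,000 — satisfied.
(i) ≤ 16 units — not met.
(ii) fee paid — satisfied.
(b) = F OR T = true.
(c) no code violations — met.
So (1) is satisfied (T AND T AND T).
(2) not (food handler cert.) — not met.
(3) no complaint in 18 mo. — not met.
Overall: T OR F OR F → true.

Yes — granted.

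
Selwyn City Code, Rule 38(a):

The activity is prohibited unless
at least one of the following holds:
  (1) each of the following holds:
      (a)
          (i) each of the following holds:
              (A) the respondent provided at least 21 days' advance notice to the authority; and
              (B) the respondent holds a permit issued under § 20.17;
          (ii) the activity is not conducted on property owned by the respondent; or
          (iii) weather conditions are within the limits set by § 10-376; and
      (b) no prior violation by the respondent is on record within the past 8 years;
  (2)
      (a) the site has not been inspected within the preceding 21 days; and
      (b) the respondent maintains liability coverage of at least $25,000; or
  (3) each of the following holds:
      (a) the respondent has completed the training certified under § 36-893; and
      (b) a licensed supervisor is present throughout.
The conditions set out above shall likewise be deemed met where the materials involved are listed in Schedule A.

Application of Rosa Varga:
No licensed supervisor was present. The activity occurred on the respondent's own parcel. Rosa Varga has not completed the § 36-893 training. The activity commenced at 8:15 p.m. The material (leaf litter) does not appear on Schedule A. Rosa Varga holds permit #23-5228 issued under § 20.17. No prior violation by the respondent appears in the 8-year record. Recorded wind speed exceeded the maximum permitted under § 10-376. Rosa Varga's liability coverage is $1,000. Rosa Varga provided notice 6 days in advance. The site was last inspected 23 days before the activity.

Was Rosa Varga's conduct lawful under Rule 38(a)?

(A) ≥21 days' notice — not met.
(B) holds permit — satisfied.
(i): F AND T → false.
(ii) not (own property) — not met.
(iii) weather ok — not satisfied.
So (a) is not satisfied (F OR F OR F).
(b) no prior violation — holds.
(1): F AND T → false.
(a) not (site inspected) — holds.
(b) coverage ≥ $25,000 — fails.
So (2) is not satisfied (T AND F).
(a) training certified — not met.
(b) supervisor present — not met.
(3): F AND F → false.
Overall: F OR F OR F → false.
Exception (Schedule A material) — not satisfied.
Result: main false OR exception false → false.

No — unlawful.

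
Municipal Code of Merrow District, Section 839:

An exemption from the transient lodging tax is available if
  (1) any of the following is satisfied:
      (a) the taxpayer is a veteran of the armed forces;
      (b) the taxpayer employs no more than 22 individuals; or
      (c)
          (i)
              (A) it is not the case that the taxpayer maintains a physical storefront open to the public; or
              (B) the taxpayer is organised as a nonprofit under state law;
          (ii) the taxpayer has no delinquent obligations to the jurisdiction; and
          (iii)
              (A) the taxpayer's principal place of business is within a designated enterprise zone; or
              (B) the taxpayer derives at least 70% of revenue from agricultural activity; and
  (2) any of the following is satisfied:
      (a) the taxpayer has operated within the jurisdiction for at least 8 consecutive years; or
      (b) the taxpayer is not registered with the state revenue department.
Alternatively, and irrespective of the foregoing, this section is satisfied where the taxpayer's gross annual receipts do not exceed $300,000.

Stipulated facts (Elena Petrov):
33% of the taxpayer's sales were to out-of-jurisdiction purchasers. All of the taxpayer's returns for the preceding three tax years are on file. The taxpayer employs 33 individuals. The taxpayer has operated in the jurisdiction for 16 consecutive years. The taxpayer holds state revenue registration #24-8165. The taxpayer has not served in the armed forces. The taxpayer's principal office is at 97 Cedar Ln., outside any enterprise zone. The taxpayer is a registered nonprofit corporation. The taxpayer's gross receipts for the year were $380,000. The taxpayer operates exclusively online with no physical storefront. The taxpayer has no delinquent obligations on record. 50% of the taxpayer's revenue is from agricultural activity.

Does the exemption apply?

(a) veteran — fails.
(b) ≤ 22 employees — fails.
(A) not (has storefront) — satisfied.
(B) nonprofit — met.
(i) = T OR T = true.
(ii) no delinquency — satisfied.
(A) in enterprise zone — fails.
(B) ≥70% agricultural — not satisfied.
(iii) = F OR F = false.
(c): T AND T AND F → false.
(1): F OR F OR F → false.
(a) ≥ 8 yrs in jurisdiction — met.
(b) not (state-registered) — not satisfied.
(2): T OR F → true.
Overall: F AND T → false.
Exception (receipts ≤ $300,000) — not satisfied.
Result: main false OR exception false → false.

No — not exempt.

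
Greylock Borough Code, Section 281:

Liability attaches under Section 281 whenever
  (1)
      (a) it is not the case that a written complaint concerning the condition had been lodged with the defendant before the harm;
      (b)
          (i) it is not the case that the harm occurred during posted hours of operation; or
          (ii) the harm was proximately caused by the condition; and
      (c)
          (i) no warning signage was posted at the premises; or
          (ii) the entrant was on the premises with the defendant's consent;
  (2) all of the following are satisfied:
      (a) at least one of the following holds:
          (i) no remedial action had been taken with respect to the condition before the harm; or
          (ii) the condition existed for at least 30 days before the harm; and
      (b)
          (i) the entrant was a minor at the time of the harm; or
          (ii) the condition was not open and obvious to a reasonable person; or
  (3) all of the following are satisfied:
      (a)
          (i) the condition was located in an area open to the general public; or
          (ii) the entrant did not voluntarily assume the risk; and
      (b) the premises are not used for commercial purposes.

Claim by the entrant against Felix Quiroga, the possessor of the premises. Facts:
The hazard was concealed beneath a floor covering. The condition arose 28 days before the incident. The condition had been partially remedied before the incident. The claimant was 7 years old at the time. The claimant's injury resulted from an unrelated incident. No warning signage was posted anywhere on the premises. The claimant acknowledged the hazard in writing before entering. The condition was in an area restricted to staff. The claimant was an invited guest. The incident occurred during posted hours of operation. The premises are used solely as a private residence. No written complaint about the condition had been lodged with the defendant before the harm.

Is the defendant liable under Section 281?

No — not liable.

(a) not (complaint lodged) — satisfied.
(i) not (during posted hours) — not satisfied.
(ii) proximate cause — fails.
So (b) is not satisfied (F OR F).
(i) no signage posted — satisfied.
(ii) consent to enter — satisfied.
(c) = T OR T = true.
(1): T AND F AND T → false.
(i) no remedial action — fails.
(ii) condition ≥30 days old — fails.
(a) = F OR F = false.
(i) entrant a minor — holds.
(ii) not open/obvious — satisfied.
(b) = T OR T = true.
(2) = F AND T = false.
(i) public area — fails.
(ii) no assumed risk — not satisfied.
(a) = F OR F = false.
(b) not (commercial use) — satisfied.
(3) = F AND T = false.
So Overall is not satisfied (F OR F OR F).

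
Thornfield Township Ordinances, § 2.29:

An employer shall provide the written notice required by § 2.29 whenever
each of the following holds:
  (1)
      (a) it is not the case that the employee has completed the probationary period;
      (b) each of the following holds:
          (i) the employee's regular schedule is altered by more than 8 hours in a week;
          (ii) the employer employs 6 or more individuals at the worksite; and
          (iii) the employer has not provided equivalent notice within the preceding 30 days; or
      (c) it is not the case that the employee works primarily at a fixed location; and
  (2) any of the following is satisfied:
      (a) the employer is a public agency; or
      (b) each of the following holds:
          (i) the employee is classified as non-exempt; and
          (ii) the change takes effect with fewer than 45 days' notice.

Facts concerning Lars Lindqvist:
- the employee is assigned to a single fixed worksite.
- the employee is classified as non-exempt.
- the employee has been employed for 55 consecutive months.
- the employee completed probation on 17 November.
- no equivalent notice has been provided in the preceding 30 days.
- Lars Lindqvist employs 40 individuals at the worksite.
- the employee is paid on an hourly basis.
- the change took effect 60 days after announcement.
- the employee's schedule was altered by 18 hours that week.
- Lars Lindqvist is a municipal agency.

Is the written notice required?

Yes — required.

(a) not (past probation) — fails.
(i) schedule shift > 8h — met.
(ii) ≥ 6 at site — holds.
(iii) no recent notice — satisfied.
(b) = T AND T AND T = true.
(c) not (fixed location) — not met.
So (1) is satisfied (F OR T OR F).
(a) public agency — holds.
(i) non-exempt — met.
(ii) < 45 days' notice — not met.
So (b) is not satisfied (T AND F).
(2) = T OR F = true.
Overall = T AND T = true.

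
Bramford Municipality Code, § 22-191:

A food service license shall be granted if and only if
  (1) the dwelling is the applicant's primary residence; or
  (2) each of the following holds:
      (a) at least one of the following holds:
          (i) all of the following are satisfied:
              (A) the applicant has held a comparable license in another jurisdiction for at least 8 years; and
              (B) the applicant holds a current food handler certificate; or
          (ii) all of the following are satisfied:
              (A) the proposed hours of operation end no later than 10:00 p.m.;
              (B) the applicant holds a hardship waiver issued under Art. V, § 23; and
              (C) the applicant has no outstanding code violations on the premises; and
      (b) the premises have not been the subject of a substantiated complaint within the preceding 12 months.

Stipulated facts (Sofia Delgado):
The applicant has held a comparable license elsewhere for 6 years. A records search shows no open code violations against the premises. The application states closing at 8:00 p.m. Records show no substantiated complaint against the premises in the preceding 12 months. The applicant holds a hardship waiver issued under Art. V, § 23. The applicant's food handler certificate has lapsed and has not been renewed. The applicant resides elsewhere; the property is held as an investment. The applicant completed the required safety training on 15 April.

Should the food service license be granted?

Yes — granted.

(1) primary residence — fails.
(A) prior license ≥ 8 yr — fails.
(B) food handler cert. — not met.
(i) = F AND F = false.
(A) closes by 10 p.m. — satisfied.
(B) hardship waiver — satisfied.
(C) no code violations — holds.
(ii) = T AND T AND T = true.
(a): F OR T → true.
(b) no complaint in 12 mo. — met.
(2) = T AND T = true.
Overall = F OR T = true.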